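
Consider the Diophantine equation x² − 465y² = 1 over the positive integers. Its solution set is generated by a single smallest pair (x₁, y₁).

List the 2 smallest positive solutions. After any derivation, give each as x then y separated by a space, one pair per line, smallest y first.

15871 736
503777281 23362112

√465 → a₀=21, period (1,1,3,2,2,2,3,1,1,42); ℓ=10 even so k=9
a_0=21:  p_0=21·1+0=21,  q_0=21·0+1=1
a_1=1:  p_1=1·21+1=22,  q_1=1·1+0=1
a_2=1:  p_2=1·22+21=43,  q_2=1·1+1=2
a_3=3:  p_3=3·43+22=151,  q_3=3·2+1=7
a_4=2:  p_4=2·151+43=345,  q_4=2·7+2=16
…
a_6=2:  p_6=2·841+345=2027,  q_6=2·39+16=94
a_7=3:  p_7=3·2027+841=6922,  q_7=3·94+39=321
a_8=1:  p_8=1·6922+2027=8949,  q_8=1·321+94=415
a_9=1:  p_9=1·8949+6922=15871,  q_9=1·415+321=736
fundamental: x₁=15871, y₁=736  (since 251888641 − 465·541696 = 1)
(15871+736√465)^2 = 503777281 + 23362112√465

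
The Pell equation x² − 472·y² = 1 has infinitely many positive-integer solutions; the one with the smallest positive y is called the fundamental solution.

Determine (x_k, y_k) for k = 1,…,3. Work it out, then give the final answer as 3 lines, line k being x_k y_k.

√472 = [21; 1,2,1,1,1,…,2,1,42, …], period ℓ=14 (even) → k=13
k=0  a_k=21  p_k/q_k = 21/1
…
k=2  a_k=2  p_k/q_k = 65/3
…
k=4  a_k=1  p_k/q_k = 152/7
k=5  a_k=1  p_k/q_k = 239/11
k=6  a_k=4  p_k/q_k = 1108/51
k=7  a_k=5  p_k/q_k = 5779/266
k=8  a_k=4  p_k/q_k = 24224/1115
k=9  a_k=1  p_k/q_k = 30003/1381
k=10  a_k=1  p_k/q_k = 54227/2496
k=11  a_k=1  p_k/q_k = 84230/3877
k=12  a_k=2  p_k/q_k = 222687/10250
k=13  a_k=1  p_k/q_k = 306917/14127
→ (306917, 14127).  Check: 306917²=94198044889, 472·14127²=94198044888, difference 1.
(306917+14127√472)^2 = 188396089777 + 8671632918√472
(306917+14127√472)^3 = 115643925371868101 + 5322943120573485√472

306917 14127
188396089777 8671632918
115643925371868101 5322943120573485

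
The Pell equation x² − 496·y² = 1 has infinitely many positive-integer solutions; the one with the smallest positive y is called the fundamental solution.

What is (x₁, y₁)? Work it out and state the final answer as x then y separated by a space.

4620799 207480

[22; 3,1,2,4,1,…,1,3,44] for √496; ℓ=16 ⇒ convergent index 15
k=0  a_k=22  p_k/q_k = 22/1
k=1  a_k=3  p_k/q_k = 67/3
k=2  a_k=1  p_k/q_k = 89/4
k=3  a_k=2  p_k/q_k = 245/11
k=4  a_k=4  p_k/q_k = 1069/48
k=5  a_k=1  p_k/q_k = 1314/59
k=6  a_k=1  p_k/q_k = 2383/107
k=7  a_k=2  p_k/q_k = 6080/273
…
k=10  a_k=1  p_k/q_k = 49709/2232
k=11  a_k=1  p_k/q_k = 84875/3811
…
k=13  a_k=2  p_k/q_k = 863293/38763
k=14  a_k=1  p_k/q_k = 1252502/56239
k=15  a_k=3  p_k/q_k = 4620799/207480
→ (4620799, 207480).  Check: 4620799²=21351783398401, 496·207480²=21351783398400, difference 1.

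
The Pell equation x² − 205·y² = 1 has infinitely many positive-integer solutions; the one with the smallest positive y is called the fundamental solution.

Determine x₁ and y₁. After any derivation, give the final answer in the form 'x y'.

39689 2772

√205 → a₀=14, period (3,6,1,4,1,6,3,28); ℓ=8 even so k=7
a_0=14:  p_0=14·1+0=14,  q_0=14·0+1=1
a_1=3:  p_1=3·14+1=43,  q_1=3·1+0=3
a_2=6:  p_2=6·43+14=272,  q_2=6·3+1=19
a_3=1:  p_3=1·272+43=315,  q_3=1·19+3=22
a_4=4:  p_4=4·315+272=1532,  q_4=4·22+19=107
a_5=1:  p_5=1·1532+315=1847,  q_5=1·107+22=129
a_6=6:  p_6=6·1847+1532=12614,  q_6=6·129+107=881
a_7=3:  p_7=3·12614+1847=39689,  q_7=3·881+129=2772
→ (39689, 2772).  Check: 39689²=1575216721, 205·2772²=1575216720, difference 1.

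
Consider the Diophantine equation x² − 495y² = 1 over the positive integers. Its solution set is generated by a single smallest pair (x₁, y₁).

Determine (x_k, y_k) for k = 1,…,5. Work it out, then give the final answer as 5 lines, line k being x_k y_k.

√495 = [22; 4,44, …], period ℓ=2 (even) → k=1
a_0=22:  p_0=22·1+0=22,  q_0=22·0+1=1
a_1=4:  p_1=4·22+1=89,  q_1=4·1+0=4
→ (89, 4).  Check: 89²=7921, 495·4²=7920, difference 1.
n=2: (89,4)∘(89,4) = (89·89+495·4·4, 89·4+4·89) = (15841,712)
n=3: (15841,712)∘(89,4) = (89·15841+495·4·712, 89·712+4·15841) = (2819609,126732)
n=4: (2819609,126732)∘(89,4) = (89·2819609+495·4·126732, 89·126732+4·2819609) = (501874561,22557584)
n=5: (501874561,22557584)∘(89,4) = (89·501874561+495·4·22557584, 89·22557584+4·501874561) = (89330852249,4015123220)

89 4
15841 712
2819609 126732
501874561 22557584
89330852249 4015123220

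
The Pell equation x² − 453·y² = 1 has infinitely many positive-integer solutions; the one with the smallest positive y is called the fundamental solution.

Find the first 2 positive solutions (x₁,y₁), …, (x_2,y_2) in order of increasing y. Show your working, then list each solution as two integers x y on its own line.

1653751 77700
5469784740001 256992905400

[21; 3,1,1,10,14,10,1,1,3,42] for √453; ℓ=10 ⇒ convergent index 9
a_0=21:  p_0=21·1+0=21,  q_0=21·0+1=1
a_1=3:  p_1=3·21+1=64,  q_1=3·1+0=3
…
a_5=14:  p_5=14·1575+149=22199,  q_5=14·74+7=1043
a_6=10:  p_6=10·22199+1575=223565,  q_6=10·1043+74=10504
…
a_8=1:  p_8=1·245764+223565=469329,  q_8=1·11547+10504=22051
a_9=3:  p_9=3·469329+245764=1653751,  q_9=3·22051+11547=77700
→ (1653751, 77700).  Check: 1653751²=2734892370001, 453·77700²=2734892370000, difference 1.
n=2: (1653751,77700)∘(1653751,77700) = (1653751·1653751+453·77700·77700, 1653751·77700+77700·1653751) = (5469784740001,256992905400)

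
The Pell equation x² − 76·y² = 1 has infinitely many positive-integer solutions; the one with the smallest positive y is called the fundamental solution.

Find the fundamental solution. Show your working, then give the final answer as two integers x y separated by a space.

√76 = [8; 1,2,1,1,5,4,5,1,1,2,1,16, …], period ℓ=12 (even) → k=11
i=0: a=8 ⇒ p=8, q=1
i=1: a=1 ⇒ p=9, q=1
…
i=5: a=5 ⇒ p=340, q=39
…
i=7: a=5 ⇒ p=7445, q=854
…
i=9: a=1 ⇒ p=16311, q=1871
i=10: a=2 ⇒ p=41488, q=4759
i=11: a=1 ⇒ p=57799, q=6630
→ (57799, 6630).  Check: 57799²=3340724401, 76·6630²=3340724400, difference 1.

57799 6630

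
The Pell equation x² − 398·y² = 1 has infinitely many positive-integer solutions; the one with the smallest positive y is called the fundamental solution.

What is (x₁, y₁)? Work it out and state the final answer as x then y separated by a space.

399 20

√398 → a₀=19, period (1,18,1,38); ℓ=4 even so k=3
k=0  a_k=19  p_k/q_k = 19/1
…
k=2  a_k=18  p_k/q_k = 379/19
k=3  a_k=1  p_k/q_k = 399/20
→ (399, 20).  Check: 399²=159201, 398·20²=159200, difference 1.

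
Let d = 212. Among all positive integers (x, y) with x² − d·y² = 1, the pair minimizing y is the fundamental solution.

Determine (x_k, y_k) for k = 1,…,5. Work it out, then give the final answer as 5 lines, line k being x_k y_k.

√212 = [14; 1,1,3,1,1,…,1,1,28, …], period ℓ=14 (even) → k=13
a_0=14:  p_0=14·1+0=14,  q_0=14·0+1=1
…
a_2=1:  p_2=1·15+14=29,  q_2=1·1+1=2
…
a_4=1:  p_4=1·102+29=131,  q_4=1·7+2=9
…
a_6=1:  p_6=1·233+131=364,  q_6=1·16+9=25
a_7=6:  p_7=6·364+233=2417,  q_7=6·25+16=166
…
a_9=1:  p_9=1·2781+2417=5198,  q_9=1·191+166=357
…
a_12=1:  p_12=1·29135+7979=37114,  q_12=1·2001+548=2549
a_13=1:  p_13=1·37114+29135=66249,  q_13=1·2549+2001=4550
→ (66249, 4550).  Check: 66249²=4388930001, 212·4550²=4388930000, difference 1.
(x_2, y_2) = (66249·66249 + 212·4550·4550, 66249·4550 + 4550·66249) = (8777860001, 602865900)
(x_3, y_3) = (66249·8777860001 + 212·4550·602865900, 66249·602865900 + 4550·8777860001) = (1163048894346249, 79878526013650)
(x_4, y_4) = (66249·1163048894346249 + 212·4550·79878526013650, 66249·79878526013650 + 4550·1163048894346249) = (154101652394311440001, 10583744939153731800)
(x_5, y_5) = (66249·154101652394311440001 + 212·4550·10583744939153731800, 66249·10583744939153731800 + 4550·154101652394311440001) = (20418160737778428282906249, 1402325036868112630022750)

66249 4550
8777860001 602865900
1163048894346249 79878526013650
154101652394311440001 10583744939153731800
20418160737778428282906249 1402325036868112630022750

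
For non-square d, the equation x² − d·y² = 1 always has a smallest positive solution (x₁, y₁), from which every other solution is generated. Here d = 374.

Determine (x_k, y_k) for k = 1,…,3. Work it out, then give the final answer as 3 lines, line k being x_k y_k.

√374 = [19; 2,1,18,1,2,38, …], period ℓ=6 (even) → k=5
i=0: a=19 ⇒ p=19, q=1
i=1: a=2 ⇒ p=39, q=2
i=2: a=1 ⇒ p=58, q=3
i=3: a=18 ⇒ p=1083, q=56
i=4: a=1 ⇒ p=1141, q=59
i=5: a=2 ⇒ p=3365, q=174
(x₁, y₁) = (3365, 174);  3365² − 374·174² = 1 ✓
k=2:  x_2 = 3365·3365+374·174·174 = 22646449,  y_2 = 3365·174+174·3365 = 1171020
k=3:  x_3 = 3365·22646449+374·174·1171020 = 152410598405,  y_3 = 3365·1171020+174·22646449 = 7880964426

3365 174
22646449 1171020
152410598405 7880964426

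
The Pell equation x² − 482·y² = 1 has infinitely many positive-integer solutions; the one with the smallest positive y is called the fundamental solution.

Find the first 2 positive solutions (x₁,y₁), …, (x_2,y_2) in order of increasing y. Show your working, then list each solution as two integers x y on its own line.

483 22
466577 21252

d=482: √d = [21; 1,20,1,42] (ℓ=4, even), read p_3/q_3
step 0: (21, 1)  from 21·(1,0) + (0,1)
step 1: (22, 1)  from 1·(21,1) + (1,0)
step 2: (461, 21)  from 20·(22,1) + (21,1)
step 3: (483, 22)  from 1·(461,21) + (22,1)
fundamental: x₁=483, y₁=22  (since 233289 − 482·484 = 1)
(483+22√482)^2 = 466577 + 21252√482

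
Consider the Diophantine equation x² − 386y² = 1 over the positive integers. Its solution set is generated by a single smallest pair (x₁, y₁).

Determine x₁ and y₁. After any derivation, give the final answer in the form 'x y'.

111555 5678

√386 → a₀=19, period (1,1,1,4,1,18,1,4,1,1,1,38); ℓ=12 even so k=11
step 0: (19, 1)  from 19·(1,0) + (0,1)
step 1: (20, 1)  from 1·(19,1) + (1,0)
step 2: (39, 2)  from 1·(20,1) + (19,1)
step 3: (59, 3)  from 1·(39,2) + (20,1)
…
step 5: (334, 17)  from 1·(275,14) + (59,3)
step 6: (6287, 320)  from 18·(334,17) + (275,14)
…
step 8: (32771, 1668)  from 4·(6621,337) + (6287,320)
step 9: (39392, 2005)  from 1·(32771,1668) + (6621,337)
step 10: (72163, 3673)  from 1·(39392,2005) + (32771,1668)
step 11: (111555, 5678)  from 1·(72163,3673) + (39392,2005)
→ (111555, 5678).  Check: 111555²=12444518025, 386·5678²=12444518024, difference 1.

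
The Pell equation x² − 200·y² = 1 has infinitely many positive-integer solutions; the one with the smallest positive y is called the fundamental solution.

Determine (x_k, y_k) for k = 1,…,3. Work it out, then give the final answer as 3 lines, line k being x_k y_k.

99 7
19601 1386
3880899 274421

[14; 7,28] for √200; ℓ=2 ⇒ convergent index 1
step 0: (14, 1)  from 14·(1,0) + (0,1)
step 1: (99, 7)  from 7·(14,1) + (1,0)
fundamental: x₁=99, y₁=7  (since 9801 − 200·49 = 1)
k=2:  x_2 = 99·99+200·7·7 = 19601,  y_2 = 99·7+7·99 = 1386
k=3:  x_3 = 99·19601+200·7·1386 = 3880899,  y_3 = 99·1386+7·19601 = 274421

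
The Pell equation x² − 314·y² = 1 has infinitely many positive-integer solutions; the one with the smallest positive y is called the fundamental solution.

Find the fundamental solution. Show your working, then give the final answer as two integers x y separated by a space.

392499 22150

√314 = [17; 1,2,1,1,2,1,34, …], period ℓ=7 (odd) → k=13
step 0: (17, 1)  from 17·(1,0) + (0,1)
…
step 5: (319, 18)  from 2·(124,7) + (71,4)
…
step 9: (47029, 2654)  from 2·(15824,893) + (15381,868)
step 10: (62853, 3547)  from 1·(47029,2654) + (15824,893)
…
step 12: (282617, 15949)  from 2·(109882,6201) + (62853,3547)
step 13: (392499, 22150)  from 1·(282617,15949) + (109882,6201)
(x₁, y₁) = (392499, 22150);  392499² − 314·22150² = 1 ✓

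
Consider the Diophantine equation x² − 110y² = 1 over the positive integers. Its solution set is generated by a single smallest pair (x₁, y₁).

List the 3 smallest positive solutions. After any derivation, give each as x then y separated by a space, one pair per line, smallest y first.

21 2
881 84
36981 3526

d=110: √d = [10; 2,20] (ℓ=2, even), read p_1/q_1
k=0  a_k=10  p_k/q_k = 10/1
k=1  a_k=2  p_k/q_k = 21/2
(x₁, y₁) = (21, 2);  21² − 110·2² = 1 ✓
(21+2√110)^2 = 881 + 84√110
(21+2√110)^3 = 36981 + 3526√110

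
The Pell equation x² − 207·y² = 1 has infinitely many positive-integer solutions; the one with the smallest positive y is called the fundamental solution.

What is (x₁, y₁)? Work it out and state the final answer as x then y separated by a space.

√207 → a₀=14, period (2,1,1,2,1,1,2,28); ℓ=8 even so k=7
k=0  a_k=14  p_k/q_k = 14/1
k=1  a_k=2  p_k/q_k = 29/2
k=2  a_k=1  p_k/q_k = 43/3
k=3  a_k=1  p_k/q_k = 72/5
k=4  a_k=2  p_k/q_k = 187/13
k=5  a_k=1  p_k/q_k = 259/18
k=6  a_k=1  p_k/q_k = 446/31
k=7  a_k=2  p_k/q_k = 1151/80
→ (1151, 80).  Check: 1151²=1324801, 207·80²=1324800, difference 1.

1151 80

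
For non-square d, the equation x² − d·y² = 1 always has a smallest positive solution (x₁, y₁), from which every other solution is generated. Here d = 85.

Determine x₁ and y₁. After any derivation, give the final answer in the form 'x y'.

285769 30996

d=85: √d = [9; 4,1,1,4,18] (ℓ=5, odd), read p_9/q_9
i=0: a=9 ⇒ p=9, q=1
…
i=4: a=4 ⇒ p=378, q=41
i=5: a=18 ⇒ p=6887, q=747
…
i=7: a=1 ⇒ p=34813, q=3776
i=8: a=1 ⇒ p=62739, q=6805
i=9: a=4 ⇒ p=285769, q=30996
→ (285769, 30996).  Check: 285769²=81663921361, 85·30996²=81663921360, difference 1.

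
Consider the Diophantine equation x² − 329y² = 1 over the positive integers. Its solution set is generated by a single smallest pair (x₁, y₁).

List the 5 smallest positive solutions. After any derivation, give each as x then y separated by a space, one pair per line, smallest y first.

[18; 7,4,2,1,1,4,1,1,2,4,7,36] for √329; ℓ=12 ⇒ convergent index 11
k=0  a_k=18  p_k/q_k = 18/1
…
k=2  a_k=4  p_k/q_k = 526/29
…
k=4  a_k=1  p_k/q_k = 1705/94
…
k=6  a_k=4  p_k/q_k = 13241/730
…
k=10  a_k=4  p_k/q_k = 328794/18127
k=11  a_k=7  p_k/q_k = 2376415/131016
fundamental: x₁=2376415, y₁=131016  (since 5647348252225 − 329·17165192256 = 1)
(2376415+131016√329)^2 = 11294696504449 + 622696775280√329
(2376415+131016√329)^3 = 53681772387237964255 + 2959571914453911384√329
(2376415+131016√329)^4 = 255140338255224918953587201 + 14066342182173360946441440√329
(2376415+131016√329)^5 = 1212638653869526969777790618564575 + 66854933113696055535160815363816√329

2376415 131016
11294696504449 622696775280
53681772387237964255 2959571914453911384
255140338255224918953587201 14066342182173360946441440
1212638653869526969777790618564575 66854933113696055535160815363816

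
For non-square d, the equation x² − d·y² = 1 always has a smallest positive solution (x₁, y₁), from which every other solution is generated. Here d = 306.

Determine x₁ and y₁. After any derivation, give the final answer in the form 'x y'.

[17; 2,34] for √306; ℓ=2 ⇒ convergent index 1
i=0: a=17 ⇒ p=17, q=1
i=1: a=2 ⇒ p=35, q=2
→ (35, 2).  Check: 35²=1225, 306·2²=1224, difference 1.

35 2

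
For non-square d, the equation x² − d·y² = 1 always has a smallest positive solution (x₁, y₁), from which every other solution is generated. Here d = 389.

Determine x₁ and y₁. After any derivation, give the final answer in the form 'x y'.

3287049 166660

√389 = [19; 1,2,1,1,1,1,2,1,38, …], period ℓ=9 (odd) → k=17
a_0=19:  p_0=19·1+0=19,  q_0=19·0+1=1
a_1=1:  p_1=1·19+1=20,  q_1=1·1+0=1
a_2=2:  p_2=2·20+19=59,  q_2=2·1+1=3
a_3=1:  p_3=1·59+20=79,  q_3=1·3+1=4
a_4=1:  p_4=1·79+59=138,  q_4=1·4+3=7
a_5=1:  p_5=1·138+79=217,  q_5=1·7+4=11
a_6=1:  p_6=1·217+138=355,  q_6=1·11+7=18
a_7=2:  p_7=2·355+217=927,  q_7=2·18+11=47
a_8=1:  p_8=1·927+355=1282,  q_8=1·47+18=65
a_9=38:  p_9=38·1282+927=49643,  q_9=38·65+47=2517
a_10=1:  p_10=1·49643+1282=50925,  q_10=1·2517+65=2582
a_11=2:  p_11=2·50925+49643=151493,  q_11=2·2582+2517=7681
a_12=1:  p_12=1·151493+50925=202418,  q_12=1·7681+2582=10263
a_13=1:  p_13=1·202418+151493=353911,  q_13=1·10263+7681=17944
…
a_15=1:  p_15=1·556329+353911=910240,  q_15=1·28207+17944=46151
a_16=2:  p_16=2·910240+556329=2376809,  q_16=2·46151+28207=120509
a_17=1:  p_17=1·2376809+910240=3287049,  q_17=1·120509+46151=166660
→ (3287049, 166660).  Check: 3287049²=10804691128401, 389·166660²=10804691128400, difference 1.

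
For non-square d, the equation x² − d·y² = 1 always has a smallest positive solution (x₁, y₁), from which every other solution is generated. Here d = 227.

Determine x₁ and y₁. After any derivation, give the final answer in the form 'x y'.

√227 → a₀=15, period (15,30); ℓ=2 even so k=1
a_0=15:  p_0=15·1+0=15,  q_0=15·0+1=1
a_1=15:  p_1=15·15+1=226,  q_1=15·1+0=15
fundamental: x₁=226, y₁=15  (since 51076 − 227·225 = 1)

226 15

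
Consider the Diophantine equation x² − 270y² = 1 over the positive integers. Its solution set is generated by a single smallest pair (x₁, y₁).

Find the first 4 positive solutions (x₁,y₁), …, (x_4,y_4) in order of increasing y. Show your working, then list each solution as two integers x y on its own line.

5291 322
55989361 3407404
592479412811 36057148806
6269617090376641 381556745257688

√270 → a₀=16, period (2,3,6,3,2,32); ℓ=6 even so k=5
k=0  a_k=16  p_k/q_k = 16/1
k=1  a_k=2  p_k/q_k = 33/2
k=2  a_k=3  p_k/q_k = 115/7
k=3  a_k=6  p_k/q_k = 723/44
k=4  a_k=3  p_k/q_k = 2284/139
k=5  a_k=2  p_k/q_k = 5291/322
fundamental: x₁=5291, y₁=322  (since 27994681 − 270·103684 = 1)
(x_2, y_2) = (5291·5291 + 270·322·322, 5291·322 + 322·5291) = (55989361, 3407404)
(x_3, y_3) = (5291·55989361 + 270·322·3407404, 5291·3407404 + 322·55989361) = (592479412811, 36057148806)
(x_4, y_4) = (5291·592479412811 + 270·322·36057148806, 5291·36057148806 + 322·592479412811) = (6269617090376641, 381556745257688)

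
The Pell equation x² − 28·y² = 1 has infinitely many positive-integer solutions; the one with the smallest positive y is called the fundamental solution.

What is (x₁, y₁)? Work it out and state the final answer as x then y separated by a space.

√28 → a₀=5, period (3,2,3,10); ℓ=4 even so k=3
step 0: (5, 1)  from 5·(1,0) + (0,1)
step 1: (16, 3)  from 3·(5,1) + (1,0)
step 2: (37, 7)  from 2·(16,3) + (5,1)
step 3: (127, 24)  from 3·(37,7) + (16,3)
fundamental: x₁=127, y₁=24  (since 16129 − 28·576 = 1)

127 24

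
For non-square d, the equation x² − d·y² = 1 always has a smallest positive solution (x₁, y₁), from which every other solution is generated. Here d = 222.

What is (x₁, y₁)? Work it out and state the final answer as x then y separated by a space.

[14; 1,8,1,28] for √222; ℓ=4 ⇒ convergent index 3
a_0=14:  p_0=14·1+0=14,  q_0=14·0+1=1
a_1=1:  p_1=1·14+1=15,  q_1=1·1+0=1
a_2=8:  p_2=8·15+14=134,  q_2=8·1+1=9
a_3=1:  p_3=1·134+15=149,  q_3=1·9+1=10
→ (149, 10).  Check: 149²=22201, 222·10²=22200, difference 1.

149 10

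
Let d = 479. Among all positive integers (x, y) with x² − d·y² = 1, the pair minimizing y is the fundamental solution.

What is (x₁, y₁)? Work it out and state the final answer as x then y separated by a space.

√479 → a₀=21, period (1,7,1,3,2,21,2,3,1,7,1,42); ℓ=12 even so k=11
k=0  a_k=21  p_k/q_k = 21/1
…
k=2  a_k=7  p_k/q_k = 175/8
k=3  a_k=1  p_k/q_k = 197/9
k=4  a_k=3  p_k/q_k = 766/35
…
k=10  a_k=7  p_k/q_k = 2648849/121029
k=11  a_k=1  p_k/q_k = 2989440/136591
→ (2989440, 136591).  Check: 2989440²=8936751513600, 479·136591²=8936751513599, difference 1.

2989440 136591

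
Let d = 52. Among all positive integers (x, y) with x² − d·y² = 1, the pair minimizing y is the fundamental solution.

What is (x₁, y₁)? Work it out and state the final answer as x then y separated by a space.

√52 → a₀=7, period (4,1,2,1,4,14); ℓ=6 even so k=5
i=0: a=7 ⇒ p=7, q=1
i=1: a=4 ⇒ p=29, q=4
i=2: a=1 ⇒ p=36, q=5
i=3: a=2 ⇒ p=101, q=14
i=4: a=1 ⇒ p=137, q=19
i=5: a=4 ⇒ p=649, q=90
→ (649, 90).  Check: 649²=421201, 52·90²=421200, difference 1.

649 90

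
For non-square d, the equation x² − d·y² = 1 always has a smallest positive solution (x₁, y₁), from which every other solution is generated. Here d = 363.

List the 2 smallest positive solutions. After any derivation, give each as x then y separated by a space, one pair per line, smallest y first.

[19; 19,38] for √363; ℓ=2 ⇒ convergent index 1
k=0  a_k=19  p_k/q_k = 19/1
k=1  a_k=19  p_k/q_k = 362/19
(x₁, y₁) = (362, 19);  362² − 363·19² = 1 ✓
n=2: (362,19)∘(362,19) = (362·362+363·19·19, 362·19+19·362) = (262087,13756)

362 19
262087 13756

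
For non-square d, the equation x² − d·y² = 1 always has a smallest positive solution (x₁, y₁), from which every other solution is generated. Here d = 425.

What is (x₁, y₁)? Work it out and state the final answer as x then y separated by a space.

d=425: √d = [20; 1,1,1,1,1,1,40] (ℓ=7, odd), read p_13/q_13
k=0  a_k=20  p_k/q_k = 20/1
k=1  a_k=1  p_k/q_k = 21/1
k=2  a_k=1  p_k/q_k = 41/2
k=3  a_k=1  p_k/q_k = 62/3
…
k=5  a_k=1  p_k/q_k = 165/8
k=6  a_k=1  p_k/q_k = 268/13
k=7  a_k=40  p_k/q_k = 10885/528
k=8  a_k=1  p_k/q_k = 11153/541
…
k=10  a_k=1  p_k/q_k = 33191/1610
…
k=12  a_k=1  p_k/q_k = 88420/4289
k=13  a_k=1  p_k/q_k = 143649/6968
fundamental: x₁=143649, y₁=6968  (since 20635035201 − 425·48553024 = 1)

143649 6968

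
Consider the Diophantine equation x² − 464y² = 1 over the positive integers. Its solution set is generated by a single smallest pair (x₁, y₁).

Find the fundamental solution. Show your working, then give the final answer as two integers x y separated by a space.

[21; 1,1,5,1,1,1,5,1,1,42] for √464; ℓ=10 ⇒ convergent index 9
k=0  a_k=21  p_k/q_k = 21/1
k=1  a_k=1  p_k/q_k = 22/1
k=2  a_k=1  p_k/q_k = 43/2
k=3  a_k=5  p_k/q_k = 237/11
k=4  a_k=1  p_k/q_k = 280/13
k=5  a_k=1  p_k/q_k = 517/24
k=6  a_k=1  p_k/q_k = 797/37
…
k=8  a_k=1  p_k/q_k = 5299/246
k=9  a_k=1  p_k/q_k = 9801/455
(x₁, y₁) = (9801, 455);  9801² − 464·455² = 1 ✓

9801 455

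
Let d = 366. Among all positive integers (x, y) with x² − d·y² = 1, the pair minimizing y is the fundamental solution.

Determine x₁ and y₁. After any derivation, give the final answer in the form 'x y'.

[19; 7,1,1,1,2,12,2,1,1,1,7,38] for √366; ℓ=12 ⇒ convergent index 11
a_0=19:  p_0=19·1+0=19,  q_0=19·0+1=1
a_1=7:  p_1=7·19+1=134,  q_1=7·1+0=7
…
a_7=2:  p_7=2·14444+1167=30055,  q_7=2·755+61=1571
…
a_10=1:  p_10=1·74554+44499=119053,  q_10=1·3897+2326=6223
a_11=7:  p_11=7·119053+74554=907925,  q_11=7·6223+3897=47458
(x₁, y₁) = (907925, 47458);  907925² − 366·47458² = 1 ✓

907925 47458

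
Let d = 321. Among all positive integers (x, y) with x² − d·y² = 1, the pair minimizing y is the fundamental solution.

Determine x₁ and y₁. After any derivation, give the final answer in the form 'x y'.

215 12

d=321: √d = [17; 1,10,1,34] (ℓ=4, even), read p_3/q_3
step 0: (17, 1)  from 17·(1,0) + (0,1)
…
step 2: (197, 11)  from 10·(18,1) + (17,1)
step 3: (215, 12)  from 1·(197,11) + (18,1)
(x₁, y₁) = (215, 12);  215² − 321·12² = 1 ✓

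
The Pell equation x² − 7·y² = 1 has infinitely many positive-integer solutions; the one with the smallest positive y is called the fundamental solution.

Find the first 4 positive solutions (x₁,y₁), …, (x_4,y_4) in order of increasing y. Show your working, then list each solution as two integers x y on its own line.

8 3
127 48
2024 765
32257 12192

[2; 1,1,1,4] for √7; ℓ=4 ⇒ convergent index 3
k=0  a_k=2  p_k/q_k = 2/1
…
k=2  a_k=1  p_k/q_k = 5/2
k=3  a_k=1  p_k/q_k = 8/3
fundamental: x₁=8, y₁=3  (since 64 − 7·9 = 1)
n=2: (8,3)∘(8,3) = (8·8+7·3·3, 8·3+3·8) = (127,48)
n=3: (127,48)∘(8,3) = (8·127+7·3·48, 8·48+3·127) = (2024,765)
n=4: (2024,765)∘(8,3) = (8·2024+7·3·765, 8·765+3·2024) = (32257,12192)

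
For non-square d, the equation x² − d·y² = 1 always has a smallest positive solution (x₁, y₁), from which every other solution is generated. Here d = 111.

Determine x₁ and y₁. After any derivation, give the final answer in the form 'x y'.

295 28

d=111: √d = [10; 1,1,6,1,1,20] (ℓ=6, even), read p_5/q_5
a_0=10:  p_0=10·1+0=10,  q_0=10·0+1=1
…
a_4=1:  p_4=1·137+21=158,  q_4=1·13+2=15
a_5=1:  p_5=1·158+137=295,  q_5=1·15+13=28
→ (295, 28).  Check: 295²=87025, 111·28²=87024, difference 1.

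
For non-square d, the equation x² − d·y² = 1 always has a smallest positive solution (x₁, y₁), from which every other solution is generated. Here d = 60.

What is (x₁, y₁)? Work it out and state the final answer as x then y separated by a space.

d=60: √d = [7; 1,2,1,14] (ℓ=4, even), read p_3/q_3
i=0: a=7 ⇒ p=7, q=1
…
i=2: a=2 ⇒ p=23, q=3
i=3: a=1 ⇒ p=31, q=4
→ (31, 4).  Check: 31²=961, 60·4²=960, difference 1.

31 4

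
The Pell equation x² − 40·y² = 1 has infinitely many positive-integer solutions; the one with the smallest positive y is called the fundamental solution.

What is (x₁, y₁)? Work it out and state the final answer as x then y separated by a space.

[6; 3,12] for √40; ℓ=2 ⇒ convergent index 1
k=0  a_k=6  p_k/q_k = 6/1
k=1  a_k=3  p_k/q_k = 19/3
fundamental: x₁=19, y₁=3  (since 361 − 40·9 = 1)

19 3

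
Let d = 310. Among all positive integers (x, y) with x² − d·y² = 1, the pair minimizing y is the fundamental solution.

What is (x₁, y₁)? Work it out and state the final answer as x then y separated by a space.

[17; 1,1,1,1,5,…,1,1,34] for √310; ℓ=16 ⇒ convergent index 15
a_0=17:  p_0=17·1+0=17,  q_0=17·0+1=1
…
a_6=3:  p_6=3·493+88=1567,  q_6=3·28+5=89
…
a_9=1:  p_9=1·5687+2060=7747,  q_9=1·323+117=440
a_10=3:  p_10=3·7747+5687=28928,  q_10=3·440+323=1643
…
a_14=1:  p_14=1·333702+181315=515017,  q_14=1·18953+10298=29251
a_15=1:  p_15=1·515017+333702=848719,  q_15=1·29251+18953=48204
→ (848719, 48204).  Check: 848719²=720323940961, 310·48204²=720323940960, difference 1.

848719 48204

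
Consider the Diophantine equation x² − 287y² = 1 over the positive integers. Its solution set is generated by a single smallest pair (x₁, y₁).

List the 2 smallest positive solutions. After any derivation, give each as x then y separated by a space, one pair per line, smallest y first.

√287 → a₀=16, period (1,15,1,32); ℓ=4 even so k=3
step 0: (16, 1)  from 16·(1,0) + (0,1)
step 1: (17, 1)  from 1·(16,1) + (1,0)
step 2: (271, 16)  from 15·(17,1) + (16,1)
step 3: (288, 17)  from 1·(271,16) + (17,1)
(x₁, y₁) = (288, 17);  288² − 287·17² = 1 ✓
(x_2, y_2) = (288·288 + 287·17·17, 288·17 + 17·288) = (165887, 9792)

288 17
165887 9792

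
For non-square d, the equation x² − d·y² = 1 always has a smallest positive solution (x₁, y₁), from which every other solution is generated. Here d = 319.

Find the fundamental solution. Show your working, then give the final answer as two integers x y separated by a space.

12901780 722361

d=319: √d = [17; 1,6,5,1,4,…,6,1,34] (ℓ=14, even), read p_13/q_13
step 0: (17, 1)  from 17·(1,0) + (0,1)
…
step 2: (125, 7)  from 6·(18,1) + (17,1)
…
step 5: (3715, 208)  from 4·(768,43) + (643,36)
step 6: (11913, 667)  from 3·(3715,208) + (768,43)
…
step 12: (11102899, 621643)  from 6·(1798881,100718) + (309613,17335)
step 13: (12901780, 722361)  from 1·(11102899,621643) + (1798881,100718)
(x₁, y₁) = (12901780, 722361);  12901780² − 319·722361² = 1 ✓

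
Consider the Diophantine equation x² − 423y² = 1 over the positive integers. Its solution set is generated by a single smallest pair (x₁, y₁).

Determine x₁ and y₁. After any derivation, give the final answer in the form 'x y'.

4607 224

√423 = [20; 1,1,3,4,3,1,1,40, …], period ℓ=8 (even) → k=7
a_0=20:  p_0=20·1+0=20,  q_0=20·0+1=1
a_1=1:  p_1=1·20+1=21,  q_1=1·1+0=1
a_2=1:  p_2=1·21+20=41,  q_2=1·1+1=2
…
a_4=4:  p_4=4·144+41=617,  q_4=4·7+2=30
…
a_6=1:  p_6=1·1995+617=2612,  q_6=1·97+30=127
a_7=1:  p_7=1·2612+1995=4607,  q_7=1·127+97=224
→ (4607, 224).  Check: 4607²=21224449, 423·224²=21224448, difference 1.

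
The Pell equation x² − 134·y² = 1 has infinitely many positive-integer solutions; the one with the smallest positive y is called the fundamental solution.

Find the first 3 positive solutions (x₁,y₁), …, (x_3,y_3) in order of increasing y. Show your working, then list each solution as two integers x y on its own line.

145925 12606
42588211249 3679061100
12429369452874725 1073733982022394

√134 = [11; 1,1,2,1,3,…,1,1,22, …], period ℓ=14 (even) → k=13
i=0: a=11 ⇒ p=11, q=1
i=1: a=1 ⇒ p=12, q=1
i=2: a=1 ⇒ p=23, q=2
i=3: a=2 ⇒ p=58, q=5
i=4: a=1 ⇒ p=81, q=7
…
i=7: a=10 ⇒ p=4121, q=356
i=8: a=1 ⇒ p=4503, q=389
i=9: a=3 ⇒ p=17630, q=1523
i=10: a=1 ⇒ p=22133, q=1912
i=11: a=2 ⇒ p=61896, q=5347
i=12: a=1 ⇒ p=84029, q=7259
i=13: a=1 ⇒ p=145925, q=12606
fundamental: x₁=145925, y₁=12606  (since 21294105625 − 134·158911236 = 1)
k=2:  x_2 = 145925·145925+134·12606·12606 = 42588211249,  y_2 = 145925·12606+12606·145925 = 3679061100
k=3:  x_3 = 145925·42588211249+134·12606·3679061100 = 12429369452874725,  y_3 = 145925·3679061100+12606·42588211249 = 1073733982022394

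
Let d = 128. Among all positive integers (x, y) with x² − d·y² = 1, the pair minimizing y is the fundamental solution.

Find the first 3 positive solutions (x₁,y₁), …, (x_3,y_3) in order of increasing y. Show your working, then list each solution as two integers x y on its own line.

577 51
665857 58854
768398401 67917465

√128 = [11; 3,5,3,22, …], period ℓ=4 (even) → k=3
i=0: a=11 ⇒ p=11, q=1
…
i=2: a=5 ⇒ p=181, q=16
i=3: a=3 ⇒ p=577, q=51
(x₁, y₁) = (577, 51);  577² − 128·51² = 1 ✓
k=2:  x_2 = 577·577+128·51·51 = 665857,  y_2 = 577·51+51·577 = 58854
k=3:  x_3 = 577·665857+128·51·58854 = 768398401,  y_3 = 577·58854+51·665857 = 67917465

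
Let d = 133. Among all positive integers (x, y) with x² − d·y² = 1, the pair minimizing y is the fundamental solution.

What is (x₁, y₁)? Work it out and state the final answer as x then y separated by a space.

2588599 224460

d=133: √d = [11; 1,1,7,5,1,…,1,1,22] (ℓ=16, even), read p_15/q_15
i=0: a=11 ⇒ p=11, q=1
i=1: a=1 ⇒ p=12, q=1
i=2: a=1 ⇒ p=23, q=2
i=3: a=7 ⇒ p=173, q=15
i=4: a=5 ⇒ p=888, q=77
…
i=6: a=1 ⇒ p=1949, q=169
i=7: a=1 ⇒ p=3010, q=261
…
i=9: a=1 ⇒ p=10979, q=952
i=10: a=1 ⇒ p=18948, q=1643
i=11: a=1 ⇒ p=29927, q=2595
…
i=13: a=7 ⇒ p=1210008, q=104921
i=14: a=1 ⇒ p=1378591, q=119539
i=15: a=1 ⇒ p=2588599, q=224460
fundamental: x₁=2588599, y₁=224460  (since 6700844782801 − 133·50382291600 = 1)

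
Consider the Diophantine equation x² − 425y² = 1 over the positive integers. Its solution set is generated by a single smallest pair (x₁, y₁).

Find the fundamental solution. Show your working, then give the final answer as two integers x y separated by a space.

√425 → a₀=20, period (1,1,1,1,1,1,40); ℓ=7 odd so k=13
k=0  a_k=20  p_k/q_k = 20/1
…
k=2  a_k=1  p_k/q_k = 41/2
…
k=5  a_k=1  p_k/q_k = 165/8
…
k=7  a_k=40  p_k/q_k = 10885/528
…
k=10  a_k=1  p_k/q_k = 33191/1610
…
k=12  a_k=1  p_k/q_k = 88420/4289
k=13  a_k=1  p_k/q_k = 143649/6968
→ (143649, 6968).  Check: 143649²=20635035201, 425·6968²=20635035200, difference 1.

143649 6968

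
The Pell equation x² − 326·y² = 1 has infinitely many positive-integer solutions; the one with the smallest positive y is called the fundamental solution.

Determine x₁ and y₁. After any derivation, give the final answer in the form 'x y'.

[18; 18,36] for √326; ℓ=2 ⇒ convergent index 1
a_0=18:  p_0=18·1+0=18,  q_0=18·0+1=1
a_1=18:  p_1=18·18+1=325,  q_1=18·1+0=18
→ (325, 18).  Check: 325²=105625, 326·18²=105624, difference 1.

325 18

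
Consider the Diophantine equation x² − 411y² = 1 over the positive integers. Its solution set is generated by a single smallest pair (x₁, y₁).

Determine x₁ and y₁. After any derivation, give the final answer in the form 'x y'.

49730 2453

[20; 3,1,1,1,19,1,1,1,3,40] for √411; ℓ=10 ⇒ convergent index 9
k=0  a_k=20  p_k/q_k = 20/1
k=1  a_k=3  p_k/q_k = 61/3
k=2  a_k=1  p_k/q_k = 81/4
…
k=5  a_k=19  p_k/q_k = 4379/216
k=6  a_k=1  p_k/q_k = 4602/227
k=7  a_k=1  p_k/q_k = 8981/443
k=8  a_k=1  p_k/q_k = 13583/670
k=9  a_k=3  p_k/q_k = 49730/2453
→ (49730, 2453).  Check: 49730²=2473072900, 411·2453²=2473072899, difference 1.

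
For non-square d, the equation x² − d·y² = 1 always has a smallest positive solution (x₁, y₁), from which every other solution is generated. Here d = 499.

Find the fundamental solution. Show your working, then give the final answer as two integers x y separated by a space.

4490 201

√499 = [22; 2,1,21,1,2,44, …], period ℓ=6 (even) → k=5
step 0: (22, 1)  from 22·(1,0) + (0,1)
step 1: (45, 2)  from 2·(22,1) + (1,0)
step 2: (67, 3)  from 1·(45,2) + (22,1)
…
step 4: (1519, 68)  from 1·(1452,65) + (67,3)
step 5: (4490, 201)  from 2·(1519,68) + (1452,65)
→ (4490, 201).  Check: 4490²=20160100, 499·201²=20160099, difference 1.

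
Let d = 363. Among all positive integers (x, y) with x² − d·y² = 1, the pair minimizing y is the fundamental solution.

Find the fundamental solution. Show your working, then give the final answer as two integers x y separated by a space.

362 19

d=363: √d = [19; 19,38] (ℓ=2, even), read p_1/q_1
step 0: (19, 1)  from 19·(1,0) + (0,1)
step 1: (362, 19)  from 19·(19,1) + (1,0)
→ (362, 19).  Check: 362²=131044, 363·19²=131043, difference 1.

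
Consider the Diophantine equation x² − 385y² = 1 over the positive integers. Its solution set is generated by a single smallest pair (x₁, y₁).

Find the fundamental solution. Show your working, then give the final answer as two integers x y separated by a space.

√385 = [19; 1,1,1,1,1,…,1,1,38, …], period ℓ=16 (even) → k=15
k=0  a_k=19  p_k/q_k = 19/1
k=1  a_k=1  p_k/q_k = 20/1
k=2  a_k=1  p_k/q_k = 39/2
k=3  a_k=1  p_k/q_k = 59/3
k=4  a_k=1  p_k/q_k = 98/5
k=5  a_k=1  p_k/q_k = 157/8
k=6  a_k=3  p_k/q_k = 569/29
…
k=8  a_k=2  p_k/q_k = 2021/103
k=9  a_k=1  p_k/q_k = 2747/140
k=10  a_k=3  p_k/q_k = 10262/523
…
k=12  a_k=1  p_k/q_k = 23271/1186
k=13  a_k=1  p_k/q_k = 36280/1849
k=14  a_k=1  p_k/q_k = 59551/3035
k=15  a_k=1  p_k/q_k = 95831/4884
(x₁, y₁) = (95831, 4884);  95831² − 385·4884² = 1 ✓

95831 4884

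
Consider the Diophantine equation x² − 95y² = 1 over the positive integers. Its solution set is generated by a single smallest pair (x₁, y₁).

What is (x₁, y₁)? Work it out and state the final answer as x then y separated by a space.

√95 = [9; 1,2,1,18, …], period ℓ=4 (even) → k=3
k=0  a_k=9  p_k/q_k = 9/1
k=1  a_k=1  p_k/q_k = 10/1
k=2  a_k=2  p_k/q_k = 29/3
k=3  a_k=1  p_k/q_k = 39/4
fundamental: x₁=39, y₁=4  (since 1521 − 95·16 = 1)

39 4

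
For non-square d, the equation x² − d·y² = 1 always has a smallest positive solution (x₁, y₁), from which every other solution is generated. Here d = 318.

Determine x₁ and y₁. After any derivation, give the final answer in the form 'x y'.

d=318: √d = [17; 1,4,1,34] (ℓ=4, even), read p_3/q_3
a_0=17:  p_0=17·1+0=17,  q_0=17·0+1=1
a_1=1:  p_1=1·17+1=18,  q_1=1·1+0=1
a_2=4:  p_2=4·18+17=89,  q_2=4·1+1=5
a_3=1:  p_3=1·89+18=107,  q_3=1·5+1=6
fundamental: x₁=107, y₁=6  (since 11449 − 318·36 = 1)

107 6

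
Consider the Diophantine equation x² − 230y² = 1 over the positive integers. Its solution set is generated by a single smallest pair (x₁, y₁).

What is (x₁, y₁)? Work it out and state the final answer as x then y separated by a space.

91 6

d=230: √d = [15; 6,30] (ℓ=2, even), read p_1/q_1
a_0=15:  p_0=15·1+0=15,  q_0=15·0+1=1
a_1=6:  p_1=6·15+1=91,  q_1=6·1+0=6
→ (91, 6).  Check: 91²=8281, 230·6²=8280, difference 1.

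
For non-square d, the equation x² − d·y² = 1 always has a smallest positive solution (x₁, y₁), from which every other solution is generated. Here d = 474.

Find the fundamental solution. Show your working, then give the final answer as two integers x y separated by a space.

193549 8890

[21; 1,3,2,1,1,…,3,1,42] for √474; ℓ=14 ⇒ convergent index 13
i=0: a=21 ⇒ p=21, q=1
i=1: a=1 ⇒ p=22, q=1
…
i=3: a=2 ⇒ p=196, q=9
…
i=5: a=1 ⇒ p=479, q=22
…
i=12: a=3 ⇒ p=149331, q=6859
i=13: a=1 ⇒ p=193549, q=8890
→ (193549, 8890).  Check: 193549²=37461215401, 474·8890²=37461215400, difference 1.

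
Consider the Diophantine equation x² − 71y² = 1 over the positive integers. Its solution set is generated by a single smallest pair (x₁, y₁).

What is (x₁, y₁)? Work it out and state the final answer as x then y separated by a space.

d=71: √d = [8; 2,2,1,7,1,2,2,16] (ℓ=8, even), read p_7/q_7
k=0  a_k=8  p_k/q_k = 8/1
…
k=2  a_k=2  p_k/q_k = 42/5
…
k=5  a_k=1  p_k/q_k = 514/61
k=6  a_k=2  p_k/q_k = 1483/176
k=7  a_k=2  p_k/q_k = 3480/413
(x₁, y₁) = (3480, 413);  3480² − 71·413² = 1 ✓

3480 413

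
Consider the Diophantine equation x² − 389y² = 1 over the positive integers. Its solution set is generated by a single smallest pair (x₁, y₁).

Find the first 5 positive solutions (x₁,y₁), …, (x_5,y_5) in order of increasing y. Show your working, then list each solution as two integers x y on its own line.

3287049 166660
21609382256801 1095639172680
142062196675667653449 7202839293837075980
933930803041091759821507201 47352171395934637886793360
6139752624410693193862375179426249 311297815269663908222998617313300

√389 → a₀=19, period (1,2,1,1,1,1,2,1,38); ℓ=9 odd so k=17
a_0=19:  p_0=19·1+0=19,  q_0=19·0+1=1
a_1=1:  p_1=1·19+1=20,  q_1=1·1+0=1
a_2=2:  p_2=2·20+19=59,  q_2=2·1+1=3
…
a_5=1:  p_5=1·138+79=217,  q_5=1·7+4=11
a_6=1:  p_6=1·217+138=355,  q_6=1·11+7=18
…
a_8=1:  p_8=1·927+355=1282,  q_8=1·47+18=65
…
a_10=1:  p_10=1·49643+1282=50925,  q_10=1·2517+65=2582
…
a_13=1:  p_13=1·202418+151493=353911,  q_13=1·10263+7681=17944
…
a_15=1:  p_15=1·556329+353911=910240,  q_15=1·28207+17944=46151
a_16=2:  p_16=2·910240+556329=2376809,  q_16=2·46151+28207=120509
a_17=1:  p_17=1·2376809+910240=3287049,  q_17=1·120509+46151=166660
(x₁, y₁) = (3287049, 166660);  3287049² − 389·166660² = 1 ✓
(x_2, y_2) = (3287049·3287049 + 389·166660·166660, 3287049·166660 + 166660·3287049) = (21609382256801, 1095639172680)
(x_3, y_3) = (3287049·21609382256801 + 389·166660·1095639172680, 3287049·1095639172680 + 166660·21609382256801) = (142062196675667653449, 7202839293837075980)
(x_4, y_4) = (3287049·142062196675667653449 + 389·166660·7202839293837075980, 3287049·7202839293837075980 + 166660·142062196675667653449) = (933930803041091759821507201, 47352171395934637886793360)
(x_5, y_5) = (3287049·933930803041091759821507201 + 389·166660·47352171395934637886793360, 3287049·47352171395934637886793360 + 166660·933930803041091759821507201) = (6139752624410693193862375179426249, 311297815269663908222998617313300)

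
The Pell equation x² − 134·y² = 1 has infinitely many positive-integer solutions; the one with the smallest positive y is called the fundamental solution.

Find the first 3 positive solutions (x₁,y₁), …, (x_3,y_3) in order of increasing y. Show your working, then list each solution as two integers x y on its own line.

√134 = [11; 1,1,2,1,3,…,1,1,22, …], period ℓ=14 (even) → k=13
step 0: (11, 1)  from 11·(1,0) + (0,1)
step 1: (12, 1)  from 1·(11,1) + (1,0)
step 2: (23, 2)  from 1·(12,1) + (11,1)
step 3: (58, 5)  from 2·(23,2) + (12,1)
step 4: (81, 7)  from 1·(58,5) + (23,2)
step 5: (301, 26)  from 3·(81,7) + (58,5)
…
step 7: (4121, 356)  from 10·(382,33) + (301,26)
step 8: (4503, 389)  from 1·(4121,356) + (382,33)
step 9: (17630, 1523)  from 3·(4503,389) + (4121,356)
step 10: (22133, 1912)  from 1·(17630,1523) + (4503,389)
step 11: (61896, 5347)  from 2·(22133,1912) + (17630,1523)
step 12: (84029, 7259)  from 1·(61896,5347) + (22133,1912)
step 13: (145925, 12606)  from 1·(84029,7259) + (61896,5347)
fundamental: x₁=145925, y₁=12606  (since 21294105625 − 134·158911236 = 1)
k=2:  x_2 = 145925·145925+134·12606·12606 = 42588211249,  y_2 = 145925·12606+12606·145925 = 3679061100
k=3:  x_3 = 145925·42588211249+134·12606·3679061100 = 12429369452874725,  y_3 = 145925·3679061100+12606·42588211249 = 1073733982022394

145925 12606
42588211249 3679061100
12429369452874725 1073733982022394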